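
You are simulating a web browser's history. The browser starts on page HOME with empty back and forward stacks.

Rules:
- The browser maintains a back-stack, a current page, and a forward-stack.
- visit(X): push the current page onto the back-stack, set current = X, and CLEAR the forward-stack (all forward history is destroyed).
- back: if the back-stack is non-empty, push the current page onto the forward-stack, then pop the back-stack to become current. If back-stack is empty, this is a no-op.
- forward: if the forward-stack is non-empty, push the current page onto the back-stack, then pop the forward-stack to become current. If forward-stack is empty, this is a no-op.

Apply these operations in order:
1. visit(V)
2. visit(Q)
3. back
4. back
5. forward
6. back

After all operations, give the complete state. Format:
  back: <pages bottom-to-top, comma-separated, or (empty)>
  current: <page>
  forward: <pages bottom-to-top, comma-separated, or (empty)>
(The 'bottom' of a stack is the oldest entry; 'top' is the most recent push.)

Answer: back: (empty)
current: HOME
forward: Q,V

Derivation:
After 1 (visit(V)): cur=V back=1 fwd=0
After 2 (visit(Q)): cur=Q back=2 fwd=0
After 3 (back): cur=V back=1 fwd=1
After 4 (back): cur=HOME back=0 fwd=2
After 5 (forward): cur=V back=1 fwd=1
After 6 (back): cur=HOME back=0 fwd=2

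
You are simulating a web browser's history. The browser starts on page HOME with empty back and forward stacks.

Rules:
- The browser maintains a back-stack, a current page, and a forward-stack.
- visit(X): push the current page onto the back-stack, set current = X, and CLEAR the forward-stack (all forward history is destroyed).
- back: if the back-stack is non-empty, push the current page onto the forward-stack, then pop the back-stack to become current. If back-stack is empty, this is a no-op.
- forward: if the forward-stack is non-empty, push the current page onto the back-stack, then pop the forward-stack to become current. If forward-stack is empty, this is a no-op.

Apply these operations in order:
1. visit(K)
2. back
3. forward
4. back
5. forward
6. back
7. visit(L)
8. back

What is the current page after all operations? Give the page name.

Answer: HOME

Derivation:
After 1 (visit(K)): cur=K back=1 fwd=0
After 2 (back): cur=HOME back=0 fwd=1
After 3 (forward): cur=K back=1 fwd=0
After 4 (back): cur=HOME back=0 fwd=1
After 5 (forward): cur=K back=1 fwd=0
After 6 (back): cur=HOME back=0 fwd=1
After 7 (visit(L)): cur=L back=1 fwd=0
After 8 (back): cur=HOME back=0 fwd=1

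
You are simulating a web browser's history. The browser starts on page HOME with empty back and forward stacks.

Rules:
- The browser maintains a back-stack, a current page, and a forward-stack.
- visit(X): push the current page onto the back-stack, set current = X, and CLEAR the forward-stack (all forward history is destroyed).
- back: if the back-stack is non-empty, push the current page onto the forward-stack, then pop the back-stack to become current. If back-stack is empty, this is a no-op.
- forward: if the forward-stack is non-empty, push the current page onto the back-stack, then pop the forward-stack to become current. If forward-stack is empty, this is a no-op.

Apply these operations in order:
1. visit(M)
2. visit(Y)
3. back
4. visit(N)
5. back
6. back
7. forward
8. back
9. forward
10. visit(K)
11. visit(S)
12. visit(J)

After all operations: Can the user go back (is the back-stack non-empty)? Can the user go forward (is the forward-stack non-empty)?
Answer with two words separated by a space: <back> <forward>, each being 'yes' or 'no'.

Answer: yes no

Derivation:
After 1 (visit(M)): cur=M back=1 fwd=0
After 2 (visit(Y)): cur=Y back=2 fwd=0
After 3 (back): cur=M back=1 fwd=1
After 4 (visit(N)): cur=N back=2 fwd=0
After 5 (back): cur=M back=1 fwd=1
After 6 (back): cur=HOME back=0 fwd=2
After 7 (forward): cur=M back=1 fwd=1
After 8 (back): cur=HOME back=0 fwd=2
After 9 (forward): cur=M back=1 fwd=1
After 10 (visit(K)): cur=K back=2 fwd=0
After 11 (visit(S)): cur=S back=3 fwd=0
After 12 (visit(J)): cur=J back=4 fwd=0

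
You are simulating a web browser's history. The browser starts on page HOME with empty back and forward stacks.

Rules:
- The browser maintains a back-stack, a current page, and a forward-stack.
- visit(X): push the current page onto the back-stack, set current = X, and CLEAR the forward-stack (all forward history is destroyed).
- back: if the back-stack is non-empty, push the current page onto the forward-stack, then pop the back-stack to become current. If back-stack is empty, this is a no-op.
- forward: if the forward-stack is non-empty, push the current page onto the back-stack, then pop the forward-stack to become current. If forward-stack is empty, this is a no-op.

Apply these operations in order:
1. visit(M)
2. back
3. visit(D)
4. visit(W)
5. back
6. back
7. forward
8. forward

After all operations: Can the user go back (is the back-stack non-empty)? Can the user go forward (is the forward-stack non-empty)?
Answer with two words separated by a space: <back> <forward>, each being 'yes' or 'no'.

Answer: yes no

Derivation:
After 1 (visit(M)): cur=M back=1 fwd=0
After 2 (back): cur=HOME back=0 fwd=1
After 3 (visit(D)): cur=D back=1 fwd=0
After 4 (visit(W)): cur=W back=2 fwd=0
After 5 (back): cur=D back=1 fwd=1
After 6 (back): cur=HOME back=0 fwd=2
After 7 (forward): cur=D back=1 fwd=1
After 8 (forward): cur=W back=2 fwd=0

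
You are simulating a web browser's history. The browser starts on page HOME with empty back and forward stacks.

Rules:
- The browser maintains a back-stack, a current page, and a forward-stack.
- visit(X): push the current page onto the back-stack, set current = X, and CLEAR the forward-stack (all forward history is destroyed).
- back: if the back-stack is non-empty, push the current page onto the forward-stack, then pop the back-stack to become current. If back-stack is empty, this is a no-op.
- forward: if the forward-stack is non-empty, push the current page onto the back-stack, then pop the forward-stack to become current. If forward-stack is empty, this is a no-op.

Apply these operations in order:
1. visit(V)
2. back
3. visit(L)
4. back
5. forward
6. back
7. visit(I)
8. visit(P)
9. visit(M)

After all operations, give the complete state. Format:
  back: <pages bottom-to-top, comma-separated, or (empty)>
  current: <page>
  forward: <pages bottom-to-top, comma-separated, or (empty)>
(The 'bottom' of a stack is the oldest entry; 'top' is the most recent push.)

After 1 (visit(V)): cur=V back=1 fwd=0
After 2 (back): cur=HOME back=0 fwd=1
After 3 (visit(L)): cur=L back=1 fwd=0
After 4 (back): cur=HOME back=0 fwd=1
After 5 (forward): cur=L back=1 fwd=0
After 6 (back): cur=HOME back=0 fwd=1
After 7 (visit(I)): cur=I back=1 fwd=0
After 8 (visit(P)): cur=P back=2 fwd=0
After 9 (visit(M)): cur=M back=3 fwd=0

Answer: back: HOME,I,P
current: M
forward: (empty)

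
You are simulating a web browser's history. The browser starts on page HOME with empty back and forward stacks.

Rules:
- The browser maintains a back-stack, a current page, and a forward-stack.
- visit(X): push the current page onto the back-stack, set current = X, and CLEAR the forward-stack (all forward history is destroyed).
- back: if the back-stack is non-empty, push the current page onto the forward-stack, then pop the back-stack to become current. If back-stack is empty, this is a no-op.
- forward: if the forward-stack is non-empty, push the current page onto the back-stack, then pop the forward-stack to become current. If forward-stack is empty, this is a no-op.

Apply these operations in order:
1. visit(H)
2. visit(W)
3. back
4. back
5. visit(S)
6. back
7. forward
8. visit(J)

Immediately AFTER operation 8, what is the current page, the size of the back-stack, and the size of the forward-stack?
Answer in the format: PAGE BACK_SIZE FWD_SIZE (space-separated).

After 1 (visit(H)): cur=H back=1 fwd=0
After 2 (visit(W)): cur=W back=2 fwd=0
After 3 (back): cur=H back=1 fwd=1
After 4 (back): cur=HOME back=0 fwd=2
After 5 (visit(S)): cur=S back=1 fwd=0
After 6 (back): cur=HOME back=0 fwd=1
After 7 (forward): cur=S back=1 fwd=0
After 8 (visit(J)): cur=J back=2 fwd=0

J 2 0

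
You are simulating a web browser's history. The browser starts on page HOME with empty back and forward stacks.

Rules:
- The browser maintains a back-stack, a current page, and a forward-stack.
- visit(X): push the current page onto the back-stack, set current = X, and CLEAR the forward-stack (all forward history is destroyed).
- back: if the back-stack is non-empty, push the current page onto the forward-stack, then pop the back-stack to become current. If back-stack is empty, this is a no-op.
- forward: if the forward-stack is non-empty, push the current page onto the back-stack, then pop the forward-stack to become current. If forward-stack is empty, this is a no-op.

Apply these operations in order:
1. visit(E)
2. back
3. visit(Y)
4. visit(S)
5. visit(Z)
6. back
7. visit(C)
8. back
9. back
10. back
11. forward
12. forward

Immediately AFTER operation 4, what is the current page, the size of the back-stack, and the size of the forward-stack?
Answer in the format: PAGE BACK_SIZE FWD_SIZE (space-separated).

After 1 (visit(E)): cur=E back=1 fwd=0
After 2 (back): cur=HOME back=0 fwd=1
After 3 (visit(Y)): cur=Y back=1 fwd=0
After 4 (visit(S)): cur=S back=2 fwd=0

S 2 0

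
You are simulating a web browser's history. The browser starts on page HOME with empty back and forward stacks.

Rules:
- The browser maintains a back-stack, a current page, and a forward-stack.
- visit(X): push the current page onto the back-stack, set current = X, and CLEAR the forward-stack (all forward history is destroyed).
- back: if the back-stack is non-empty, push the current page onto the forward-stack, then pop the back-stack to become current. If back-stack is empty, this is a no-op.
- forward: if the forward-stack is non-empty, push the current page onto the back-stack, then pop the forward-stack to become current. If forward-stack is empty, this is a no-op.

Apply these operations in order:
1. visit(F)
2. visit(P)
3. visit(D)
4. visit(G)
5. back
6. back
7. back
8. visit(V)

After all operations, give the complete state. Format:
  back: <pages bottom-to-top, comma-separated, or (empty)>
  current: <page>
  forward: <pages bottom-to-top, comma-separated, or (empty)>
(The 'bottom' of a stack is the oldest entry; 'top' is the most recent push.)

After 1 (visit(F)): cur=F back=1 fwd=0
After 2 (visit(P)): cur=P back=2 fwd=0
After 3 (visit(D)): cur=D back=3 fwd=0
After 4 (visit(G)): cur=G back=4 fwd=0
After 5 (back): cur=D back=3 fwd=1
After 6 (back): cur=P back=2 fwd=2
After 7 (back): cur=F back=1 fwd=3
After 8 (visit(V)): cur=V back=2 fwd=0

Answer: back: HOME,F
current: V
forward: (empty)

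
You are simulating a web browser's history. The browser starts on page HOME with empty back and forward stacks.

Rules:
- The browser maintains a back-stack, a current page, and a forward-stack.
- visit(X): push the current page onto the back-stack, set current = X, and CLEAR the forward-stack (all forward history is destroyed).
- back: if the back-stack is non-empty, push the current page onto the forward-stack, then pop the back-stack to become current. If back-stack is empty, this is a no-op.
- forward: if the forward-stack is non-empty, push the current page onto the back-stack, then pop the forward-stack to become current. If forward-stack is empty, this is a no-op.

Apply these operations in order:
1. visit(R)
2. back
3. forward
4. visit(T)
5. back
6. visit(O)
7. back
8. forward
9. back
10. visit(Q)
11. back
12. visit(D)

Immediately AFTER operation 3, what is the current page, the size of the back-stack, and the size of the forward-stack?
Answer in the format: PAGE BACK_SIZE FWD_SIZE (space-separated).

After 1 (visit(R)): cur=R back=1 fwd=0
After 2 (back): cur=HOME back=0 fwd=1
After 3 (forward): cur=R back=1 fwd=0

R 1 0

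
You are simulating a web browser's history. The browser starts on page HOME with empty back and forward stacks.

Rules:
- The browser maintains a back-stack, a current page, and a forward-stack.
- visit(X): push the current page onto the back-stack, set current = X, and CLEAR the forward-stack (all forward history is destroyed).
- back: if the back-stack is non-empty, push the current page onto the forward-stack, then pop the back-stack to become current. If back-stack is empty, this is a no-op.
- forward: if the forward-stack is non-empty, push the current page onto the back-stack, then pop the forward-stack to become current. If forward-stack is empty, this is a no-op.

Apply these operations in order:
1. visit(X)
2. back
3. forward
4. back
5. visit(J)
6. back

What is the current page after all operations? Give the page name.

After 1 (visit(X)): cur=X back=1 fwd=0
After 2 (back): cur=HOME back=0 fwd=1
After 3 (forward): cur=X back=1 fwd=0
After 4 (back): cur=HOME back=0 fwd=1
After 5 (visit(J)): cur=J back=1 fwd=0
After 6 (back): cur=HOME back=0 fwd=1

Answer: HOME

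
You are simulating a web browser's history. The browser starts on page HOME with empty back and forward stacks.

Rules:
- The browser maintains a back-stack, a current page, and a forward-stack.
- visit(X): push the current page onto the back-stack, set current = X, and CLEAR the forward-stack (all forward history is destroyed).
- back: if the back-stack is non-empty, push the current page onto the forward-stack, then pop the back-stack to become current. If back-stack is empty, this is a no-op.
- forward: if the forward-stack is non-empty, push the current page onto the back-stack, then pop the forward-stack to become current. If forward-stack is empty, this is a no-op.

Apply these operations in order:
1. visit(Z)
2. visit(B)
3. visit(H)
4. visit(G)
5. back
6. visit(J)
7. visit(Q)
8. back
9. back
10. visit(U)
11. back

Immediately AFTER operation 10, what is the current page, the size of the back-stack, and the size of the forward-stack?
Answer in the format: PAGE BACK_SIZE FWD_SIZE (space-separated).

After 1 (visit(Z)): cur=Z back=1 fwd=0
After 2 (visit(B)): cur=B back=2 fwd=0
After 3 (visit(H)): cur=H back=3 fwd=0
After 4 (visit(G)): cur=G back=4 fwd=0
After 5 (back): cur=H back=3 fwd=1
After 6 (visit(J)): cur=J back=4 fwd=0
After 7 (visit(Q)): cur=Q back=5 fwd=0
After 8 (back): cur=J back=4 fwd=1
After 9 (back): cur=H back=3 fwd=2
After 10 (visit(U)): cur=U back=4 fwd=0

U 4 0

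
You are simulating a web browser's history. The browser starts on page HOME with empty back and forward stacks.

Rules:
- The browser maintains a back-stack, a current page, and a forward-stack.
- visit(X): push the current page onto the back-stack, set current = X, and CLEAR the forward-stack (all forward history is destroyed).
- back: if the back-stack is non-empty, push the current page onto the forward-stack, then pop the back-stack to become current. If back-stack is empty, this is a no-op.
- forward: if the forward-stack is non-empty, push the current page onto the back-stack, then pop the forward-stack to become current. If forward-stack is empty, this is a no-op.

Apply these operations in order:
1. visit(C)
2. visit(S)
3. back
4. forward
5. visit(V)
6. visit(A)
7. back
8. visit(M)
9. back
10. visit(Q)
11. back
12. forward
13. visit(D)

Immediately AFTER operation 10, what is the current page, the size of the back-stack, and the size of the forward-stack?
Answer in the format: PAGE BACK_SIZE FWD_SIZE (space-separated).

After 1 (visit(C)): cur=C back=1 fwd=0
After 2 (visit(S)): cur=S back=2 fwd=0
After 3 (back): cur=C back=1 fwd=1
After 4 (forward): cur=S back=2 fwd=0
After 5 (visit(V)): cur=V back=3 fwd=0
After 6 (visit(A)): cur=A back=4 fwd=0
After 7 (back): cur=V back=3 fwd=1
After 8 (visit(M)): cur=M back=4 fwd=0
After 9 (back): cur=V back=3 fwd=1
After 10 (visit(Q)): cur=Q back=4 fwd=0

Q 4 0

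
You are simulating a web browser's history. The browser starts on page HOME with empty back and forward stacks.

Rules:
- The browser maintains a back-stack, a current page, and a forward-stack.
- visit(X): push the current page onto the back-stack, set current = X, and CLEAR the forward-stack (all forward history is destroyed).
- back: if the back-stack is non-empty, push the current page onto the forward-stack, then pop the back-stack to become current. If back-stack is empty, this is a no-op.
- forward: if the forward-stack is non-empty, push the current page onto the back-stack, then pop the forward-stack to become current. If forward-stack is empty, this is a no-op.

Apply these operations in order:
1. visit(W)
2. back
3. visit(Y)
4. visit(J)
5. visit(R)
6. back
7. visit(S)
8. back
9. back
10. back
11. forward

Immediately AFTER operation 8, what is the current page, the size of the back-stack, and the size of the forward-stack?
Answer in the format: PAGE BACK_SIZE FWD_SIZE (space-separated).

After 1 (visit(W)): cur=W back=1 fwd=0
After 2 (back): cur=HOME back=0 fwd=1
After 3 (visit(Y)): cur=Y back=1 fwd=0
After 4 (visit(J)): cur=J back=2 fwd=0
After 5 (visit(R)): cur=R back=3 fwd=0
After 6 (back): cur=J back=2 fwd=1
After 7 (visit(S)): cur=S back=3 fwd=0
After 8 (back): cur=J back=2 fwd=1

J 2 1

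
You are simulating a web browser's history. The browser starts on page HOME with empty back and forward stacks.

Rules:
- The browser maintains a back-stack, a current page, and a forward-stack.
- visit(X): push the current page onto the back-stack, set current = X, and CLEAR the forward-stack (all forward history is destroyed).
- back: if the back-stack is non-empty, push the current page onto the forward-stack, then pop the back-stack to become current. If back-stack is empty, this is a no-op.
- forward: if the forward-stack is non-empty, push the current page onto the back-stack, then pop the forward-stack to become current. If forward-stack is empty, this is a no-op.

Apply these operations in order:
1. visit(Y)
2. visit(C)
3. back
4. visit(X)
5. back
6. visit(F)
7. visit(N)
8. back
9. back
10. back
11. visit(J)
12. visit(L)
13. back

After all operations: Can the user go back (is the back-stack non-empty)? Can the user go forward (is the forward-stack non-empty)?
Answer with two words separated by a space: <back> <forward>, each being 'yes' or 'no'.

Answer: yes yes

Derivation:
After 1 (visit(Y)): cur=Y back=1 fwd=0
After 2 (visit(C)): cur=C back=2 fwd=0
After 3 (back): cur=Y back=1 fwd=1
After 4 (visit(X)): cur=X back=2 fwd=0
After 5 (back): cur=Y back=1 fwd=1
After 6 (visit(F)): cur=F back=2 fwd=0
After 7 (visit(N)): cur=N back=3 fwd=0
After 8 (back): cur=F back=2 fwd=1
After 9 (back): cur=Y back=1 fwd=2
After 10 (back): cur=HOME back=0 fwd=3
After 11 (visit(J)): cur=J back=1 fwd=0
After 12 (visit(L)): cur=L back=2 fwd=0
After 13 (back): cur=J back=1 fwd=1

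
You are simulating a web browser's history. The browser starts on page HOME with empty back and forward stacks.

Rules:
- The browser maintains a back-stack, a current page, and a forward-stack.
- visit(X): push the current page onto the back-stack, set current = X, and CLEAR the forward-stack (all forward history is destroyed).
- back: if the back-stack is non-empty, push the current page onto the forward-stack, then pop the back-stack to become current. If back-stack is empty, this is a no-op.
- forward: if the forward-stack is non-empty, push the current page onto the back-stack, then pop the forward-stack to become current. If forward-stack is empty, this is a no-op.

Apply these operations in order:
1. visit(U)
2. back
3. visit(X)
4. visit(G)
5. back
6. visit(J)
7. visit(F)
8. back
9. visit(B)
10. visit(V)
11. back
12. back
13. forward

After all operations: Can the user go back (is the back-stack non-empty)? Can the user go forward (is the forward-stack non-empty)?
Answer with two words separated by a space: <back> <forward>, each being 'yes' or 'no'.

Answer: yes yes

Derivation:
After 1 (visit(U)): cur=U back=1 fwd=0
After 2 (back): cur=HOME back=0 fwd=1
After 3 (visit(X)): cur=X back=1 fwd=0
After 4 (visit(G)): cur=G back=2 fwd=0
After 5 (back): cur=X back=1 fwd=1
After 6 (visit(J)): cur=J back=2 fwd=0
After 7 (visit(F)): cur=F back=3 fwd=0
After 8 (back): cur=J back=2 fwd=1
After 9 (visit(B)): cur=B back=3 fwd=0
After 10 (visit(V)): cur=V back=4 fwd=0
After 11 (back): cur=B back=3 fwd=1
After 12 (back): cur=J back=2 fwd=2
After 13 (forward): cur=B back=3 fwd=1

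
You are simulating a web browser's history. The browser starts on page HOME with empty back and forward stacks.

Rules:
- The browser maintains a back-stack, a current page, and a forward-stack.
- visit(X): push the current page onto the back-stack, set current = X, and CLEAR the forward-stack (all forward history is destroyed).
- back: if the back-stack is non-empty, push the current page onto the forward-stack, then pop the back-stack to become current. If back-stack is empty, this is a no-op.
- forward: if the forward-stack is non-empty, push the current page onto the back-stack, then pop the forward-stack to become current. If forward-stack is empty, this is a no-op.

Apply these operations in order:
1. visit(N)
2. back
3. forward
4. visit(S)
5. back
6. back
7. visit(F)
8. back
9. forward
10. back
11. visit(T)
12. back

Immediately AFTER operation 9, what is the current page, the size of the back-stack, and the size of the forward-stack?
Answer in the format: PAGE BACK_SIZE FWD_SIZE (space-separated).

After 1 (visit(N)): cur=N back=1 fwd=0
After 2 (back): cur=HOME back=0 fwd=1
After 3 (forward): cur=N back=1 fwd=0
After 4 (visit(S)): cur=S back=2 fwd=0
After 5 (back): cur=N back=1 fwd=1
After 6 (back): cur=HOME back=0 fwd=2
After 7 (visit(F)): cur=F back=1 fwd=0
After 8 (back): cur=HOME back=0 fwd=1
After 9 (forward): cur=F back=1 fwd=0

F 1 0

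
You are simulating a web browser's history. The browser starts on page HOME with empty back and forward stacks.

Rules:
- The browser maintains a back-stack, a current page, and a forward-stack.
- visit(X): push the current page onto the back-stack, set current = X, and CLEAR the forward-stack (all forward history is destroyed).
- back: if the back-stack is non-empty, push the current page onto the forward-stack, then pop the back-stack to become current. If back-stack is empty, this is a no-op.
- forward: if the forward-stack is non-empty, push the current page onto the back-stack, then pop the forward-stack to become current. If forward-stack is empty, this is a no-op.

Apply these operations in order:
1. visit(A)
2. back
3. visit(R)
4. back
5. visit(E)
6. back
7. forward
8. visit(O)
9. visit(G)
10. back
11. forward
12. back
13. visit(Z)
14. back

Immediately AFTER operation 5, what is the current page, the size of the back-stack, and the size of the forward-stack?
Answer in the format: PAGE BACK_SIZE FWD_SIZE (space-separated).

After 1 (visit(A)): cur=A back=1 fwd=0
After 2 (back): cur=HOME back=0 fwd=1
After 3 (visit(R)): cur=R back=1 fwd=0
After 4 (back): cur=HOME back=0 fwd=1
After 5 (visit(E)): cur=E back=1 fwd=0

E 1 0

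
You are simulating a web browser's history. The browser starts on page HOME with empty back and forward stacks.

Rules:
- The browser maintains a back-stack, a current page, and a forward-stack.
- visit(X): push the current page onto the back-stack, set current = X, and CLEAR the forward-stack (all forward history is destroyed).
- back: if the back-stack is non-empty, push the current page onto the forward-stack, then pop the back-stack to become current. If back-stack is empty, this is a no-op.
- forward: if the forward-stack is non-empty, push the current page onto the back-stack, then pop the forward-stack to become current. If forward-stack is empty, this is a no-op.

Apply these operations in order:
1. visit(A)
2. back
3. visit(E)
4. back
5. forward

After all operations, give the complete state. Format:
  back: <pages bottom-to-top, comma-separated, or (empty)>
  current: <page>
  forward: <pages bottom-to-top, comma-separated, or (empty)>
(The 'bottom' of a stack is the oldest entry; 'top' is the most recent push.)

Answer: back: HOME
current: E
forward: (empty)

Derivation:
After 1 (visit(A)): cur=A back=1 fwd=0
After 2 (back): cur=HOME back=0 fwd=1
After 3 (visit(E)): cur=E back=1 fwd=0
After 4 (back): cur=HOME back=0 fwd=1
After 5 (forward): cur=E back=1 fwd=0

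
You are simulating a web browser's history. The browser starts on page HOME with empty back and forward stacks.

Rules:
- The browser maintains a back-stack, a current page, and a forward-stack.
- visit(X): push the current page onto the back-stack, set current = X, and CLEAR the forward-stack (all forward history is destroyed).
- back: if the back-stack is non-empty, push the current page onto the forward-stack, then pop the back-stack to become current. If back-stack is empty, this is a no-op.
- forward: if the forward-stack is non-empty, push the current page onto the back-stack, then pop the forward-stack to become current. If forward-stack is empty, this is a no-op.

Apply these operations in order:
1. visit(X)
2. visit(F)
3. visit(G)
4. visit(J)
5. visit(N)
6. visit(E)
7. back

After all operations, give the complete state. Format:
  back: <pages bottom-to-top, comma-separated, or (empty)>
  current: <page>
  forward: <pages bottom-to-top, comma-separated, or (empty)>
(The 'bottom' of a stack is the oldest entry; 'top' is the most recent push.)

Answer: back: HOME,X,F,G,J
current: N
forward: E

Derivation:
After 1 (visit(X)): cur=X back=1 fwd=0
After 2 (visit(F)): cur=F back=2 fwd=0
After 3 (visit(G)): cur=G back=3 fwd=0
After 4 (visit(J)): cur=J back=4 fwd=0
After 5 (visit(N)): cur=N back=5 fwd=0
After 6 (visit(E)): cur=E back=6 fwd=0
After 7 (back): cur=N back=5 fwd=1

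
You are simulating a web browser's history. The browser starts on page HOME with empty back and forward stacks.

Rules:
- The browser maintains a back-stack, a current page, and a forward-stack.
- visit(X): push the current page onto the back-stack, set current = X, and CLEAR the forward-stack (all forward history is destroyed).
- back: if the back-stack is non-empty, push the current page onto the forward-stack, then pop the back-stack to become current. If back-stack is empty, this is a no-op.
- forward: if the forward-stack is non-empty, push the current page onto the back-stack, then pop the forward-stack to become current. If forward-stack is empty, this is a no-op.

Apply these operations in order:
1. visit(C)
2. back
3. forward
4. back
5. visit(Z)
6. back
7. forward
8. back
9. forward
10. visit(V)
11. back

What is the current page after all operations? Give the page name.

Answer: Z

Derivation:
After 1 (visit(C)): cur=C back=1 fwd=0
After 2 (back): cur=HOME back=0 fwd=1
After 3 (forward): cur=C back=1 fwd=0
After 4 (back): cur=HOME back=0 fwd=1
After 5 (visit(Z)): cur=Z back=1 fwd=0
After 6 (back): cur=HOME back=0 fwd=1
After 7 (forward): cur=Z back=1 fwd=0
After 8 (back): cur=HOME back=0 fwd=1
After 9 (forward): cur=Z back=1 fwd=0
After 10 (visit(V)): cur=V back=2 fwd=0
After 11 (back): cur=Z back=1 fwd=1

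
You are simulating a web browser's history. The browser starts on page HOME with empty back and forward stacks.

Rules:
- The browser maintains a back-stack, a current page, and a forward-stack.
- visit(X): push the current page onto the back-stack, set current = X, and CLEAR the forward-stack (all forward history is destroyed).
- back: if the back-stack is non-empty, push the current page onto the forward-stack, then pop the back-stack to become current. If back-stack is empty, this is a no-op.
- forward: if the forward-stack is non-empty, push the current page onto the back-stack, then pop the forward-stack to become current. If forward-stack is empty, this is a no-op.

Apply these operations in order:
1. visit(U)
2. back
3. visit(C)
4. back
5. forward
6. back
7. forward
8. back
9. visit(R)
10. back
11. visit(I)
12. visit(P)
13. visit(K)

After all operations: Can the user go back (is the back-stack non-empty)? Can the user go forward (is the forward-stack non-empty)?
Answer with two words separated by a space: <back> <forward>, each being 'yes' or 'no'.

Answer: yes no

Derivation:
After 1 (visit(U)): cur=U back=1 fwd=0
After 2 (back): cur=HOME back=0 fwd=1
After 3 (visit(C)): cur=C back=1 fwd=0
After 4 (back): cur=HOME back=0 fwd=1
After 5 (forward): cur=C back=1 fwd=0
After 6 (back): cur=HOME back=0 fwd=1
After 7 (forward): cur=C back=1 fwd=0
After 8 (back): cur=HOME back=0 fwd=1
After 9 (visit(R)): cur=R back=1 fwd=0
After 10 (back): cur=HOME back=0 fwd=1
After 11 (visit(I)): cur=I back=1 fwd=0
After 12 (visit(P)): cur=P back=2 fwd=0
After 13 (visit(K)): cur=K back=3 fwd=0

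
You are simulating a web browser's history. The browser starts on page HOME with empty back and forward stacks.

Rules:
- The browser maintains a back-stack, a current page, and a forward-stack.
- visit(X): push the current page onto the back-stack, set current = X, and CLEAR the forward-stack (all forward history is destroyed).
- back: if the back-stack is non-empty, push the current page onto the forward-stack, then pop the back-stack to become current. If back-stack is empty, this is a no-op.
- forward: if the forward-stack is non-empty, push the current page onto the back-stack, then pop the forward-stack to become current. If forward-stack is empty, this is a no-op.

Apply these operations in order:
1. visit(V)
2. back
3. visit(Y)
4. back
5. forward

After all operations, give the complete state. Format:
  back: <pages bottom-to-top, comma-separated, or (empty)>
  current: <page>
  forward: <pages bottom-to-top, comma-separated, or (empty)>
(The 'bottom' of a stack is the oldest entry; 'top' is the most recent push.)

After 1 (visit(V)): cur=V back=1 fwd=0
After 2 (back): cur=HOME back=0 fwd=1
After 3 (visit(Y)): cur=Y back=1 fwd=0
After 4 (back): cur=HOME back=0 fwd=1
After 5 (forward): cur=Y back=1 fwd=0

Answer: back: HOME
current: Y
forward: (empty)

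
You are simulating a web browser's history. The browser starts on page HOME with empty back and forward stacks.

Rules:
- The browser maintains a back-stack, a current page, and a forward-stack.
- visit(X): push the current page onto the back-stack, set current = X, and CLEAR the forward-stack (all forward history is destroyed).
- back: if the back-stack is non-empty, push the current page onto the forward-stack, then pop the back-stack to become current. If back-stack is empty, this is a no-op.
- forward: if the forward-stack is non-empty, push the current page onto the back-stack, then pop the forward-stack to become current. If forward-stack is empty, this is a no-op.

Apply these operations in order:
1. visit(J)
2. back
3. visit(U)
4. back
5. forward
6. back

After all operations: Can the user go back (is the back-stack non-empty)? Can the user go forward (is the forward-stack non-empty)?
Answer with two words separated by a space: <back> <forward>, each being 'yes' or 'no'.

After 1 (visit(J)): cur=J back=1 fwd=0
After 2 (back): cur=HOME back=0 fwd=1
After 3 (visit(U)): cur=U back=1 fwd=0
After 4 (back): cur=HOME back=0 fwd=1
After 5 (forward): cur=U back=1 fwd=0
After 6 (back): cur=HOME back=0 fwd=1

Answer: no yes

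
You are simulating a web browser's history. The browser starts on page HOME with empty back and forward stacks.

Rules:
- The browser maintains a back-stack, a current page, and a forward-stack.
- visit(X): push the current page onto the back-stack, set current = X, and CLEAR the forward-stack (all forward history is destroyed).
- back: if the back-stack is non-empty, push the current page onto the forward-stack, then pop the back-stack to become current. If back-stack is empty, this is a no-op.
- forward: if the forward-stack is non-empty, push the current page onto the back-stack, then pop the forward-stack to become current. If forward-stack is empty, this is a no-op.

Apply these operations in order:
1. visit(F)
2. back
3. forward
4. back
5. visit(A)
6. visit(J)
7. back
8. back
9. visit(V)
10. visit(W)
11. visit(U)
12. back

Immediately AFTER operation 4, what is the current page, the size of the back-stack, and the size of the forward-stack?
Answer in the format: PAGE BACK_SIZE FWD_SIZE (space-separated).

After 1 (visit(F)): cur=F back=1 fwd=0
After 2 (back): cur=HOME back=0 fwd=1
After 3 (forward): cur=F back=1 fwd=0
After 4 (back): cur=HOME back=0 fwd=1

HOME 0 1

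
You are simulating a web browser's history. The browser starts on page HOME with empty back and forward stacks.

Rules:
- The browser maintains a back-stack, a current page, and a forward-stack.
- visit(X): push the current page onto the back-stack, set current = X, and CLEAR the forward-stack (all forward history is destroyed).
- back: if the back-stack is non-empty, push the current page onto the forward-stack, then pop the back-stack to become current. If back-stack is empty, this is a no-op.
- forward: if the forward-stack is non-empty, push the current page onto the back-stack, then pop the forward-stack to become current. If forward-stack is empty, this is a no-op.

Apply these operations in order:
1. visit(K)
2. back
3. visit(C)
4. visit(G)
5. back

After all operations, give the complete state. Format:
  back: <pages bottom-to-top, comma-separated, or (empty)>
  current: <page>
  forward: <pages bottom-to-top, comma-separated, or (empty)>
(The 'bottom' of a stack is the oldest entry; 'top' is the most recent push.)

Answer: back: HOME
current: C
forward: G

Derivation:
After 1 (visit(K)): cur=K back=1 fwd=0
After 2 (back): cur=HOME back=0 fwd=1
After 3 (visit(C)): cur=C back=1 fwd=0
After 4 (visit(G)): cur=G back=2 fwd=0
After 5 (back): cur=C back=1 fwd=1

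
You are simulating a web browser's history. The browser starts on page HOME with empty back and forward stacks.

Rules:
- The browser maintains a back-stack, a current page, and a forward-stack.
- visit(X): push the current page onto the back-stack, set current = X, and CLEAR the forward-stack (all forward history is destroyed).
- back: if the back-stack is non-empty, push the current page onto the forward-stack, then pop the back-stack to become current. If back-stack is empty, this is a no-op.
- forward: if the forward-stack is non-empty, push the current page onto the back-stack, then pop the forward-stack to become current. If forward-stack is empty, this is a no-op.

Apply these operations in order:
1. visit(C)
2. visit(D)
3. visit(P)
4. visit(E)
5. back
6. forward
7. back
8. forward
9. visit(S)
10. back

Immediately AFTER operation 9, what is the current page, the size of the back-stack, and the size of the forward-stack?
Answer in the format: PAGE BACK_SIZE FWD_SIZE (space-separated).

After 1 (visit(C)): cur=C back=1 fwd=0
After 2 (visit(D)): cur=D back=2 fwd=0
After 3 (visit(P)): cur=P back=3 fwd=0
After 4 (visit(E)): cur=E back=4 fwd=0
After 5 (back): cur=P back=3 fwd=1
After 6 (forward): cur=E back=4 fwd=0
After 7 (back): cur=P back=3 fwd=1
After 8 (forward): cur=E back=4 fwd=0
After 9 (visit(S)): cur=S back=5 fwd=0

S 5 0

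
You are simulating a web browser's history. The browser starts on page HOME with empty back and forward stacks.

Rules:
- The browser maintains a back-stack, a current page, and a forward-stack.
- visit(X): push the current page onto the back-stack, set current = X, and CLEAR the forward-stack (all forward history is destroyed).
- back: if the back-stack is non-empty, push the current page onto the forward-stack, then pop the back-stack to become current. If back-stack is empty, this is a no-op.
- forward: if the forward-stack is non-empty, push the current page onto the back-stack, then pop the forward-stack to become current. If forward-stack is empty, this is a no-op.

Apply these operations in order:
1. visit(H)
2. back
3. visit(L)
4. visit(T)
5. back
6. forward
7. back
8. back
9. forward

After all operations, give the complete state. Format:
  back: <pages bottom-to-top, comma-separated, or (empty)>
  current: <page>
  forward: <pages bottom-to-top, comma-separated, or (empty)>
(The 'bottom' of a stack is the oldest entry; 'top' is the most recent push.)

After 1 (visit(H)): cur=H back=1 fwd=0
After 2 (back): cur=HOME back=0 fwd=1
After 3 (visit(L)): cur=L back=1 fwd=0
After 4 (visit(T)): cur=T back=2 fwd=0
After 5 (back): cur=L back=1 fwd=1
After 6 (forward): cur=T back=2 fwd=0
After 7 (back): cur=L back=1 fwd=1
After 8 (back): cur=HOME back=0 fwd=2
After 9 (forward): cur=L back=1 fwd=1

Answer: back: HOME
current: L
forward: T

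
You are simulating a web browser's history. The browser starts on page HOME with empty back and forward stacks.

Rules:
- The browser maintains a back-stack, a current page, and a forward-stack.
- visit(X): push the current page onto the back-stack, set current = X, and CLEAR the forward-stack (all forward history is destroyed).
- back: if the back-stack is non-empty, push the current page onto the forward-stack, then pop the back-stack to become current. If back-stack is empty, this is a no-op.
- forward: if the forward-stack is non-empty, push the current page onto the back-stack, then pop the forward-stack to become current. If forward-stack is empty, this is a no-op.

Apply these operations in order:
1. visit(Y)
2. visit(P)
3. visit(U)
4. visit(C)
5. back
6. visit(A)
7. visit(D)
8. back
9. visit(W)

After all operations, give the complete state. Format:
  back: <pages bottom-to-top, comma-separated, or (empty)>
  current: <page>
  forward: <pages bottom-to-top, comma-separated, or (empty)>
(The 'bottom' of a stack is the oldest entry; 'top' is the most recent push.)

After 1 (visit(Y)): cur=Y back=1 fwd=0
After 2 (visit(P)): cur=P back=2 fwd=0
After 3 (visit(U)): cur=U back=3 fwd=0
After 4 (visit(C)): cur=C back=4 fwd=0
After 5 (back): cur=U back=3 fwd=1
After 6 (visit(A)): cur=A back=4 fwd=0
After 7 (visit(D)): cur=D back=5 fwd=0
After 8 (back): cur=A back=4 fwd=1
After 9 (visit(W)): cur=W back=5 fwd=0

Answer: back: HOME,Y,P,U,A
current: W
forward: (empty)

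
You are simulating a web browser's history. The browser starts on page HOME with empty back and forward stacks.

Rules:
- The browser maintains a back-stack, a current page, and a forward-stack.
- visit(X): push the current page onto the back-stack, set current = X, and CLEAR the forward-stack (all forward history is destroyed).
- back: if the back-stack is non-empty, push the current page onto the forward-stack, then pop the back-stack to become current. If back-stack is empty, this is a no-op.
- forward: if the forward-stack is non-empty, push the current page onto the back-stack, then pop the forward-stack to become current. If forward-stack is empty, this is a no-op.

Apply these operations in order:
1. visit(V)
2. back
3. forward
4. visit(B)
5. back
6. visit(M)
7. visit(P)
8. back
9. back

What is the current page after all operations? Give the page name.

Answer: V

Derivation:
After 1 (visit(V)): cur=V back=1 fwd=0
After 2 (back): cur=HOME back=0 fwd=1
After 3 (forward): cur=V back=1 fwd=0
After 4 (visit(B)): cur=B back=2 fwd=0
After 5 (back): cur=V back=1 fwd=1
After 6 (visit(M)): cur=M back=2 fwd=0
After 7 (visit(P)): cur=P back=3 fwd=0
After 8 (back): cur=M back=2 fwd=1
After 9 (back): cur=V back=1 fwd=2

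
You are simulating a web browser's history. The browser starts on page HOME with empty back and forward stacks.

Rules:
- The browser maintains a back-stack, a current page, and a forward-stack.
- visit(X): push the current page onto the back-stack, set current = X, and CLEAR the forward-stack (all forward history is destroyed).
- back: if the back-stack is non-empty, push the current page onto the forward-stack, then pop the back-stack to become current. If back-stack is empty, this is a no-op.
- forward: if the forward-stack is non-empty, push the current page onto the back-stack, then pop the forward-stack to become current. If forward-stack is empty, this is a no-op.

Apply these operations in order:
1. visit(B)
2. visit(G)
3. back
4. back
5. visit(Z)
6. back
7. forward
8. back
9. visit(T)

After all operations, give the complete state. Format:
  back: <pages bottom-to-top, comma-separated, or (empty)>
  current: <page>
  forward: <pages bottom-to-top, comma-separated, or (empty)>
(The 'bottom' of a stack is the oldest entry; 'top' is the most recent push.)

Answer: back: HOME
current: T
forward: (empty)

Derivation:
After 1 (visit(B)): cur=B back=1 fwd=0
After 2 (visit(G)): cur=G back=2 fwd=0
After 3 (back): cur=B back=1 fwd=1
After 4 (back): cur=HOME back=0 fwd=2
After 5 (visit(Z)): cur=Z back=1 fwd=0
After 6 (back): cur=HOME back=0 fwd=1
After 7 (forward): cur=Z back=1 fwd=0
After 8 (back): cur=HOME back=0 fwd=1
After 9 (visit(T)): cur=T back=1 fwd=0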